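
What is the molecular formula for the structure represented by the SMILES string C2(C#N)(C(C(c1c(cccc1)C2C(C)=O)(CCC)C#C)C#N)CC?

C21H22N2O

Heavy atoms from the SMILES: 21 C, 2 N, 1 O.
Implicit hydrogens by atom environment:
  6 × C: no H
  4 × C (aromatic): 1 H each → 4
  3 × C: 3 H each → 9
  3 × C: 2 H each → 6
  3 × C: 1 H each → 3
  2 × C (aromatic): no H
  2 × N: no H
  1 × O: no H
  Total hydrogens = 22.
Molecular formula: C21H22N2O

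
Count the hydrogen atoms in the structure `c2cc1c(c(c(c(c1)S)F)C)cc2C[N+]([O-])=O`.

10

Hydrogens are implicit in SMILES; fill each atom to its normal valence:
  6 × C (aromatic): no H
  4 × C (aromatic): 1 H each → 4
  1 × C: 3 H
  1 × C: 2 H
  1 × F: no H
  1 × N (charge +1): no H
  1 × O: no H
  1 × O (charge -1): no H
  1 × S: 1 H
  Total hydrogens = 10.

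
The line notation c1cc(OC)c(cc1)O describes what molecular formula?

Heavy atoms from the SMILES: 7 C, 2 O.
Implicit hydrogens by atom environment:
  4 × C (aromatic): 1 H each → 4
  2 × C (aromatic): no H
  1 × C: 3 H
  1 × O: 1 H
  1 × O: no H
  Total hydrogens = 8.
Molecular formula: C7H8O2

C7H8O2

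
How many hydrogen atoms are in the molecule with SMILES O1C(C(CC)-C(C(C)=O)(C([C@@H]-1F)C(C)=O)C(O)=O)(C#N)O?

16

Hydrogens are implicit in SMILES; fill each atom to its normal valence:
  6 × C: no H
  4 × O: no H
  3 × C: 3 H each → 9
  3 × C: 1 H each → 3
  2 × O: 1 H each → 2
  1 × C: 2 H
  1 × F: no H
  1 × N: no H
  Total hydrogens = 16.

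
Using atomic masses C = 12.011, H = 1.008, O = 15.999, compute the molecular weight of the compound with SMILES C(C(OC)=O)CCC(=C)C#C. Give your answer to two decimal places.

152.19

Molecular formula: C9H12O2.
M = 9×12.011 + 12×1.008 + 2×15.999 = 152.19 g/mol.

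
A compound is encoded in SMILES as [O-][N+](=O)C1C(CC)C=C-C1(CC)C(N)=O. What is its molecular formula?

Heavy atoms from the SMILES: 10 C, 2 N, 3 O.
Implicit hydrogens by atom environment:
  4 × C: 1 H each → 4
  2 × C: 3 H each → 6
  2 × C: 2 H each → 4
  2 × C: no H
  2 × O: no H
  1 × N: 2 H
  1 × N (charge +1): no H
  1 × O (charge -1): no H
  Total hydrogens = 16.
Molecular formula: C10H16N2O3

C10H16N2O3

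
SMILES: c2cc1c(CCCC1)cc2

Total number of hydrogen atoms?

12

Hydrogens are implicit in SMILES; fill each atom to its normal valence:
  4 × C: 2 H each → 8
  4 × C (aromatic): 1 H each → 4
  2 × C (aromatic): no H
  Total hydrogens = 12.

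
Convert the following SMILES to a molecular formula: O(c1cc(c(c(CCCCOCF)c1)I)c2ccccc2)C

C18H20FIO2

Heavy atoms from the SMILES: 18 C, 1 F, 1 I, 2 O.
Implicit hydrogens by atom environment:
  7 × C (aromatic): 1 H each → 7
  5 × C: 2 H each → 10
  5 × C (aromatic): no H
  2 × O: no H
  1 × C: 3 H
  1 × F: no H
  1 × I: no H
  Total hydrogens = 20.
Molecular formula: C18H20FIO2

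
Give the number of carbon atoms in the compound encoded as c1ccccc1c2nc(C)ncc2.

The symbol for carbon appears 11 times in the SMILES. Lowercase c denotes aromatic carbon and counts toward C.

11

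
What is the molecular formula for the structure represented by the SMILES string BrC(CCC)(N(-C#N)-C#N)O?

Heavy atoms from the SMILES: 1 Br, 6 C, 3 N, 1 O.
Implicit hydrogens by atom environment:
  3 × C: no H
  3 × N: no H
  2 × C: 2 H each → 4
  1 × Br: no H
  1 × C: 3 H
  1 × O: 1 H
  Total hydrogens = 8.
Molecular formula: C6H8BrN3O

C6H8BrN3O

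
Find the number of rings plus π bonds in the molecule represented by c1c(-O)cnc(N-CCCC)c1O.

4

Molecular formula from the SMILES: C9H14N2O2.
DoU = (2C + 2 + N − H − X)/2 = (2·9 + 2 + 2 − 14 − 0)/2 = 8/2 = 4.
(Structurally: 1 ring(s) + 3 π bond(s) = 4.)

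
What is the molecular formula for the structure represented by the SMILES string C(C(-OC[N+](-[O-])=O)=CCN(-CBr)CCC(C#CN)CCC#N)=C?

Heavy atoms from the SMILES: 1 Br, 15 C, 4 N, 3 O.
Implicit hydrogens by atom environment:
  8 × C: 2 H each → 16
  4 × C: no H
  3 × C: 1 H each → 3
  2 × N: no H
  2 × O: no H
  1 × Br: no H
  1 × N: 2 H
  1 × N (charge +1): no H
  1 × O (charge -1): no H
  Total hydrogens = 21.
Molecular formula: C15H21BrN4O3

C15H21BrN4O3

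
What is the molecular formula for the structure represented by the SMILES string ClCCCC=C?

Heavy atoms from the SMILES: 5 C, 1 Cl.
Implicit hydrogens by atom environment:
  4 × C: 2 H each → 8
  1 × C: 1 H
  1 × Cl: no H
  Total hydrogens = 9.
Molecular formula: C5H9Cl

C5H9Cl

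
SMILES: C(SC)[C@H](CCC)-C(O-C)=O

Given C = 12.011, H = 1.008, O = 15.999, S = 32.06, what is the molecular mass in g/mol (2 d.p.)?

Molecular formula: C8H16O2S.
M = 8×12.011 + 16×1.008 + 2×15.999 + 1×32.06 = 176.27 g/mol.

176.27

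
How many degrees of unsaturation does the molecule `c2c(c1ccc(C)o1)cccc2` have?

7

Molecular formula from the SMILES: C11H10O.
DoU = (2C + 2 + N − H − X)/2 = (2·11 + 2 + 0 − 10 − 0)/2 = 14/2 = 7.
(Structurally: 2 ring(s) + 5 π bond(s) = 7.)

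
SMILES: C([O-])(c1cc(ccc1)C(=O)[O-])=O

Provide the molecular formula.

[C8H4O4]2-

Heavy atoms from the SMILES: 8 C, 4 O.
Implicit hydrogens by atom environment:
  4 × C (aromatic): 1 H each → 4
  2 × C (aromatic): no H
  2 × C: no H
  2 × O: no H
  2 × O (charge -1): no H
  Total hydrogens = 4.
Net charge -2.
Molecular formula: [C8H4O4]2-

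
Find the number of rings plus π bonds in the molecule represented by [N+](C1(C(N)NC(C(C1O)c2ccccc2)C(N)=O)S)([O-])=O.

Molecular formula from the SMILES: C12H16N4O4S.
DoU = (2C + 2 + N − H − X)/2 = (2·12 + 2 + 4 − 16 − 0)/2 = 14/2 = 7.
(Structurally: 2 ring(s) + 5 π bond(s) = 7.)

7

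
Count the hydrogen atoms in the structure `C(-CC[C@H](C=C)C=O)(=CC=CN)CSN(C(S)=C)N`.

Hydrogens are implicit in SMILES; fill each atom to its normal valence:
  6 × C: 1 H each → 6
  5 × C: 2 H each → 10
  2 × C: no H
  2 × N: 2 H each → 4
  1 × N: no H
  1 × O: no H
  1 × S: 1 H
  1 × S: no H
  Total hydrogens = 21.

21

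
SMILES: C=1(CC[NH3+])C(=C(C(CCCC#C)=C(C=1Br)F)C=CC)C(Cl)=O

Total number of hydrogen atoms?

Hydrogens are implicit in SMILES; fill each atom to its normal valence:
  6 × C (aromatic): no H
  5 × C: 2 H each → 10
  3 × C: 1 H each → 3
  2 × C: no H
  1 × Br: no H
  1 × C: 3 H
  1 × Cl: no H
  1 × F: no H
  1 × N (charge +1): 3 H
  1 × O: no H
  Total hydrogens = 19.

19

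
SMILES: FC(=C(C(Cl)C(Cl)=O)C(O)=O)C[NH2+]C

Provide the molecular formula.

Heavy atoms from the SMILES: 7 C, 2 Cl, 1 F, 1 N, 3 O.
Implicit hydrogens by atom environment:
  4 × C: no H
  2 × Cl: no H
  2 × O: no H
  1 × C: 3 H
  1 × C: 2 H
  1 × C: 1 H
  1 × F: no H
  1 × N (charge +1): 2 H
  1 × O: 1 H
  Total hydrogens = 9.
Net charge +1.
Molecular formula: C7H9Cl2FNO3+

C7H9Cl2FNO3+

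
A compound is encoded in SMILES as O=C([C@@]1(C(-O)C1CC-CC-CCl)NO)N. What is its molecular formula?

Heavy atoms from the SMILES: 9 C, 1 Cl, 2 N, 3 O.
Implicit hydrogens by atom environment:
  5 × C: 2 H each → 10
  2 × C: 1 H each → 2
  2 × C: no H
  2 × O: 1 H each → 2
  1 × Cl: no H
  1 × N: 2 H
  1 × N: 1 H
  1 × O: no H
  Total hydrogens = 17.
Molecular formula: C9H17ClN2O3

C9H17ClN2O3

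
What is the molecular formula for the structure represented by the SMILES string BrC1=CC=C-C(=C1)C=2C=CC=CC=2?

Heavy atoms from the SMILES: 1 Br, 12 C.
Implicit hydrogens by atom environment:
  9 × C (aromatic): 1 H each → 9
  3 × C (aromatic): no H
  1 × Br: no H
  Total hydrogens = 9.
Molecular formula: C12H9Br

C12H9Br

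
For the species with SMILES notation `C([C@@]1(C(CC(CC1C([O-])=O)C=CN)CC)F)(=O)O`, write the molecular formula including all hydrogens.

C12H17FNO4-

Heavy atoms from the SMILES: 12 C, 1 F, 1 N, 4 O.
Implicit hydrogens by atom environment:
  5 × C: 1 H each → 5
  3 × C: 2 H each → 6
  3 × C: no H
  2 × O: no H
  1 × C: 3 H
  1 × F: no H
  1 × N: 2 H
  1 × O: 1 H
  1 × O (charge -1): no H
  Total hydrogens = 17.
Net charge -1.
Molecular formula: C12H17FNO4-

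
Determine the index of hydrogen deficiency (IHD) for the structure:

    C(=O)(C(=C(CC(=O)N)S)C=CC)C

4

Molecular formula from the SMILES: C9H13NO2S.
DoU = (2C + 2 + N − H − X)/2 = (2·9 + 2 + 1 − 13 − 0)/2 = 8/2 = 4.
(Structurally: 0 ring(s) + 4 π bond(s) = 4.)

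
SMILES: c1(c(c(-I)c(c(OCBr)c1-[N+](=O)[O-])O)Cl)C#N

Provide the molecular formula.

C8H3BrClIN2O4

Heavy atoms from the SMILES: 1 Br, 8 C, 1 Cl, 1 I, 2 N, 4 O.
Implicit hydrogens by atom environment:
  6 × C (aromatic): no H
  2 × O: no H
  1 × Br: no H
  1 × C: 2 H
  1 × C: no H
  1 × Cl: no H
  1 × I: no H
  1 × N: no H
  1 × N (charge +1): no H
  1 × O: 1 H
  1 × O (charge -1): no H
  Total hydrogens = 3.
Molecular formula: C8H3BrClIN2O4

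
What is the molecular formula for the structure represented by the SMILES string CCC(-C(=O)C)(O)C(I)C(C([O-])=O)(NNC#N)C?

C10H15IN3O4-

Heavy atoms from the SMILES: 10 C, 1 I, 3 N, 4 O.
Implicit hydrogens by atom environment:
  5 × C: no H
  3 × C: 3 H each → 9
  2 × N: 1 H each → 2
  2 × O: no H
  1 × C: 2 H
  1 × C: 1 H
  1 × I: no H
  1 × N: no H
  1 × O: 1 H
  1 × O (charge -1): no H
  Total hydrogens = 15.
Net charge -1.
Molecular formula: C10H15IN3O4-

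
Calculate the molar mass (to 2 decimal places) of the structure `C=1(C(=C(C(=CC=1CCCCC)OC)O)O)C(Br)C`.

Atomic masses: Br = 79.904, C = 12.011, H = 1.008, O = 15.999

317.22

Molecular formula: C14H21BrO3.
M = 1×79.904 + 14×12.011 + 21×1.008 + 3×15.999 = 317.22 g/mol.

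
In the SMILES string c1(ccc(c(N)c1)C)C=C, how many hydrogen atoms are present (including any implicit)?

Hydrogens are implicit in SMILES; fill each atom to its normal valence:
  3 × C (aromatic): 1 H each → 3
  3 × C (aromatic): no H
  1 × C: 3 H
  1 × C: 2 H
  1 × C: 1 H
  1 × N: 2 H
  Total hydrogens = 11.

11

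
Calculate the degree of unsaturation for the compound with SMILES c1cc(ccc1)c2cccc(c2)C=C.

Molecular formula from the SMILES: C14H12.
DoU = (2C + 2 + N − H − X)/2 = (2·14 + 2 + 0 − 12 − 0)/2 = 18/2 = 9.
(Structurally: 2 ring(s) + 7 π bond(s) = 9.)

9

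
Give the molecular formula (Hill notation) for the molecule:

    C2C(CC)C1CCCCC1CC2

C12H22

Heavy atoms from the SMILES: 12 C.
Implicit hydrogens by atom environment:
  8 × C: 2 H each → 16
  3 × C: 1 H each → 3
  1 × C: 3 H
  Total hydrogens = 22.
Molecular formula: C12H22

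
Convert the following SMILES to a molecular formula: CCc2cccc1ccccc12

Heavy atoms from the SMILES: 12 C.
Implicit hydrogens by atom environment:
  7 × C (aromatic): 1 H each → 7
  3 × C (aromatic): no H
  1 × C: 3 H
  1 × C: 2 H
  Total hydrogens = 12.
Molecular formula: C12H12

C12H12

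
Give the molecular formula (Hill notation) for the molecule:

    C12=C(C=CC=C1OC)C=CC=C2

Heavy atoms from the SMILES: 11 C, 1 O.
Implicit hydrogens by atom environment:
  7 × C (aromatic): 1 H each → 7
  3 × C (aromatic): no H
  1 × C: 3 H
  1 × O: no H
  Total hydrogens = 10.
Molecular formula: C11H10O

C11H10O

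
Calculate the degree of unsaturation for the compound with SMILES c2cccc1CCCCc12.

5

Molecular formula from the SMILES: C10H12.
DoU = (2C + 2 + N − H − X)/2 = (2·10 + 2 + 0 − 12 − 0)/2 = 10/2 = 5.
(Structurally: 2 ring(s) + 3 π bond(s) = 5.)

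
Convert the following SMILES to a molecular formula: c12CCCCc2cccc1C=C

Heavy atoms from the SMILES: 12 C.
Implicit hydrogens by atom environment:
  5 × C: 2 H each → 10
  3 × C (aromatic): 1 H each → 3
  3 × C (aromatic): no H
  1 × C: 1 H
  Total hydrogens = 14.
Molecular formula: C12H14

C12H14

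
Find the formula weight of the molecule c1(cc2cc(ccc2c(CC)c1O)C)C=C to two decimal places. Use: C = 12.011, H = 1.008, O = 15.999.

212.29

Molecular formula: C15H16O.
M = 15×12.011 + 16×1.008 + 1×15.999 = 212.29 g/mol.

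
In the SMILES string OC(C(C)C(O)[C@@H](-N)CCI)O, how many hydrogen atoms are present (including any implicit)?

16

Hydrogens are implicit in SMILES; fill each atom to its normal valence:
  4 × C: 1 H each → 4
  3 × O: 1 H each → 3
  2 × C: 2 H each → 4
  1 × C: 3 H
  1 × I: no H
  1 × N: 2 H
  Total hydrogens = 16.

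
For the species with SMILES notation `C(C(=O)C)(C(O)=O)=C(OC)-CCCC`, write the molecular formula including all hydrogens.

C10H16O4

Heavy atoms from the SMILES: 10 C, 4 O.
Implicit hydrogens by atom environment:
  4 × C: no H
  3 × C: 3 H each → 9
  3 × C: 2 H each → 6
  3 × O: no H
  1 × O: 1 H
  Total hydrogens = 16.
Molecular formula: C10H16O4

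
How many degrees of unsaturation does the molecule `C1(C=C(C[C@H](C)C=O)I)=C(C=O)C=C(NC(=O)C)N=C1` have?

8

Molecular formula from the SMILES: C14H15IN2O3.
DoU = (2C + 2 + N − H − X)/2 = (2·14 + 2 + 2 − 15 − 1)/2 = 16/2 = 8.
(Structurally: 1 ring(s) + 7 π bond(s) = 8.)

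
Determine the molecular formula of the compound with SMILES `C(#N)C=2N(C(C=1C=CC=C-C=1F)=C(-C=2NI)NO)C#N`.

Heavy atoms from the SMILES: 12 C, 1 F, 1 I, 5 N, 1 O.
Implicit hydrogens by atom environment:
  6 × C (aromatic): no H
  4 × C (aromatic): 1 H each → 4
  2 × C: no H
  2 × N: 1 H each → 2
  2 × N: no H
  1 × F: no H
  1 × I: no H
  1 × N (aromatic): no H
  1 × O: 1 H
  Total hydrogens = 7.
Molecular formula: C12H7FIN5O

C12H7FIN5O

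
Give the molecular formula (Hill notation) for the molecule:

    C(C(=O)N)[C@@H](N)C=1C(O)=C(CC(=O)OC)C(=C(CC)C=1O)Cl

C14H19ClN2O5

Heavy atoms from the SMILES: 14 C, 1 Cl, 2 N, 5 O.
Implicit hydrogens by atom environment:
  6 × C (aromatic): no H
  3 × C: 2 H each → 6
  3 × O: no H
  2 × C: 3 H each → 6
  2 × C: no H
  2 × N: 2 H each → 4
  2 × O: 1 H each → 2
  1 × C: 1 H
  1 × Cl: no H
  Total hydrogens = 19.
Molecular formula: C14H19ClN2O5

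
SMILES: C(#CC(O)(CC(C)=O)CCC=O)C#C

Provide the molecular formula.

C11H12O3

Heavy atoms from the SMILES: 11 C, 3 O.
Implicit hydrogens by atom environment:
  5 × C: no H
  3 × C: 2 H each → 6
  2 × C: 1 H each → 2
  2 × O: no H
  1 × C: 3 H
  1 × O: 1 H
  Total hydrogens = 12.
Molecular formula: C11H12O3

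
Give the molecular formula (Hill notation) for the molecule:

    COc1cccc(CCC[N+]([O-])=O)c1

Heavy atoms from the SMILES: 10 C, 1 N, 3 O.
Implicit hydrogens by atom environment:
  4 × C (aromatic): 1 H each → 4
  3 × C: 2 H each → 6
  2 × C (aromatic): no H
  2 × O: no H
  1 × C: 3 H
  1 × N (charge +1): no H
  1 × O (charge -1): no H
  Total hydrogens = 13.
Molecular formula: C10H13NO3

C10H13NO3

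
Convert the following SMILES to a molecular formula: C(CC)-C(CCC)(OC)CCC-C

C12H26O

Heavy atoms from the SMILES: 12 C, 1 O.
Implicit hydrogens by atom environment:
  7 × C: 2 H each → 14
  4 × C: 3 H each → 12
  1 × C: no H
  1 × O: no H
  Total hydrogens = 26.
Molecular formula: C12H26O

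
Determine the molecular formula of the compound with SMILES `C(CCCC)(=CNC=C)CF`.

C9H16FN

Heavy atoms from the SMILES: 9 C, 1 F, 1 N.
Implicit hydrogens by atom environment:
  5 × C: 2 H each → 10
  2 × C: 1 H each → 2
  1 × C: 3 H
  1 × C: no H
  1 × F: no H
  1 × N: 1 H
  Total hydrogens = 16.
Molecular formula: C9H16FN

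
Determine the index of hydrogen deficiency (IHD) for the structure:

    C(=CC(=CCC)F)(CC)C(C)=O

Molecular formula from the SMILES: C10H15FO.
DoU = (2C + 2 + N − H − X)/2 = (2·10 + 2 + 0 − 15 − 1)/2 = 6/2 = 3.
(Structurally: 0 ring(s) + 3 π bond(s) = 3.)

3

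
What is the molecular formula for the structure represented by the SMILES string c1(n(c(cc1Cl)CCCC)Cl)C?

C9H13Cl2N

Heavy atoms from the SMILES: 9 C, 2 Cl, 1 N.
Implicit hydrogens by atom environment:
  3 × C: 2 H each → 6
  3 × C (aromatic): no H
  2 × C: 3 H each → 6
  2 × Cl: no H
  1 × C (aromatic): 1 H
  1 × N (aromatic): no H
  Total hydrogens = 13.
Molecular formula: C9H13Cl2N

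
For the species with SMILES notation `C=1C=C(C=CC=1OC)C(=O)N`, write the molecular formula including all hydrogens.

Heavy atoms from the SMILES: 8 C, 1 N, 2 O.
Implicit hydrogens by atom environment:
  4 × C (aromatic): 1 H each → 4
  2 × C (aromatic): no H
  2 × O: no H
  1 × C: 3 H
  1 × C: no H
  1 × N: 2 H
  Total hydrogens = 9.
Molecular formula: C8H9NO2

C8H9NO2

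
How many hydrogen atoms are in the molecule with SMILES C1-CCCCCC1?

Hydrogens are implicit in SMILES; fill each atom to its normal valence:
  7 × C: 2 H each → 14
  Total hydrogens = 14.

14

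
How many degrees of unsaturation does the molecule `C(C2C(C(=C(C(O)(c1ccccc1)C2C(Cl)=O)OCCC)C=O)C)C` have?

8

Molecular formula from the SMILES: C20H25ClO4.
DoU = (2C + 2 + N − H − X)/2 = (2·20 + 2 + 0 − 25 − 1)/2 = 16/2 = 8.
(Structurally: 2 ring(s) + 6 π bond(s) = 8.)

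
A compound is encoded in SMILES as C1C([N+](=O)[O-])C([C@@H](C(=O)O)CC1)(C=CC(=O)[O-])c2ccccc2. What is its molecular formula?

Heavy atoms from the SMILES: 16 C, 1 N, 6 O.
Implicit hydrogens by atom environment:
  5 × C (aromatic): 1 H each → 5
  4 × C: 1 H each → 4
  3 × C: 2 H each → 6
  3 × C: no H
  3 × O: no H
  2 × O (charge -1): no H
  1 × C (aromatic): no H
  1 × N (charge +1): no H
  1 × O: 1 H
  Total hydrogens = 16.
Net charge -1.
Molecular formula: C16H16NO6-

C16H16NO6-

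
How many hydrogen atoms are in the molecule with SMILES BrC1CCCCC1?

11

Hydrogens are implicit in SMILES; fill each atom to its normal valence:
  5 × C: 2 H each → 10
  1 × Br: no H
  1 × C: 1 H
  Total hydrogens = 11.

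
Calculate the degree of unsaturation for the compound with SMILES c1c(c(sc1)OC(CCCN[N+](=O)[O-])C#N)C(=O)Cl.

Molecular formula from the SMILES: C10H10ClN3O4S.
DoU = (2C + 2 + N − H − X)/2 = (2·10 + 2 + 3 − 10 − 1)/2 = 14/2 = 7.
(Structurally: 1 ring(s) + 6 π bond(s) = 7.)

7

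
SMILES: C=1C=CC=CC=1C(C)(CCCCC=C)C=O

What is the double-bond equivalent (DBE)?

6

Molecular formula from the SMILES: C15H20O.
DoU = (2C + 2 + N − H − X)/2 = (2·15 + 2 + 0 − 20 − 0)/2 = 12/2 = 6.
(Structurally: 1 ring(s) + 5 π bond(s) = 6.)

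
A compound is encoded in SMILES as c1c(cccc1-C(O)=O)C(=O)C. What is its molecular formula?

C9H8O3

Heavy atoms from the SMILES: 9 C, 3 O.
Implicit hydrogens by atom environment:
  4 × C (aromatic): 1 H each → 4
  2 × C (aromatic): no H
  2 × C: no H
  2 × O: no H
  1 × C: 3 H
  1 × O: 1 H
  Total hydrogens = 8.
Molecular formula: C9H8O3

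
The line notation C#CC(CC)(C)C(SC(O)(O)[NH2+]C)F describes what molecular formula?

C9H17FNO2S+

Heavy atoms from the SMILES: 9 C, 1 F, 1 N, 2 O, 1 S.
Implicit hydrogens by atom environment:
  3 × C: 3 H each → 9
  3 × C: no H
  2 × C: 1 H each → 2
  2 × O: 1 H each → 2
  1 × C: 2 H
  1 × F: no H
  1 × N (charge +1): 2 H
  1 × S: no H
  Total hydrogens = 17.
Net charge +1.
Molecular formula: C9H17FNO2S+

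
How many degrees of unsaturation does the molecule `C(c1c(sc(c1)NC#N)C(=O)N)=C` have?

Molecular formula from the SMILES: C8H7N3OS.
DoU = (2C + 2 + N − H − X)/2 = (2·8 + 2 + 3 − 7 − 0)/2 = 14/2 = 7.
(Structurally: 1 ring(s) + 6 π bond(s) = 7.)

7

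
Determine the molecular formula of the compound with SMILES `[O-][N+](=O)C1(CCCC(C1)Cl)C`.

C7H12ClNO2

Heavy atoms from the SMILES: 7 C, 1 Cl, 1 N, 2 O.
Implicit hydrogens by atom environment:
  4 × C: 2 H each → 8
  1 × C: 3 H
  1 × C: 1 H
  1 × C: no H
  1 × Cl: no H
  1 × N (charge +1): no H
  1 × O: no H
  1 × O (charge -1): no H
  Total hydrogens = 12.
Molecular formula: C7H12ClNO2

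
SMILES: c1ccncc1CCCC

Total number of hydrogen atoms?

Hydrogens are implicit in SMILES; fill each atom to its normal valence:
  4 × C (aromatic): 1 H each → 4
  3 × C: 2 H each → 6
  1 × C: 3 H
  1 × C (aromatic): no H
  1 × N (aromatic): no H
  Total hydrogens = 13.

13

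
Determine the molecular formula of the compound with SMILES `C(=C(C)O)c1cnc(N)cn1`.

C7H9N3O

Heavy atoms from the SMILES: 7 C, 3 N, 1 O.
Implicit hydrogens by atom environment:
  2 × C (aromatic): 1 H each → 2
  2 × C (aromatic): no H
  2 × N (aromatic): no H
  1 × C: 3 H
  1 × C: 1 H
  1 × C: no H
  1 × N: 2 H
  1 × O: 1 H
  Total hydrogens = 9.
Molecular formula: C7H9N3O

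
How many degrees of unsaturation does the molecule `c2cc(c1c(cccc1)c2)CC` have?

Molecular formula from the SMILES: C12H12.
DoU = (2C + 2 + N − H − X)/2 = (2·12 + 2 + 0 − 12 − 0)/2 = 14/2 = 7.
(Structurally: 2 ring(s) + 5 π bond(s) = 7.)

7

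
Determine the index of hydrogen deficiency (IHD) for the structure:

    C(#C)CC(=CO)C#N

Molecular formula from the SMILES: C6H5NO.
DoU = (2C + 2 + N − H − X)/2 = (2·6 + 2 + 1 − 5 − 0)/2 = 10/2 = 5.
(Structurally: 0 ring(s) + 5 π bond(s) = 5.)

5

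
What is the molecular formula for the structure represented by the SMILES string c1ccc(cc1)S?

Heavy atoms from the SMILES: 6 C, 1 S.
Implicit hydrogens by atom environment:
  5 × C (aromatic): 1 H each → 5
  1 × C (aromatic): no H
  1 × S: 1 H
  Total hydrogens = 6.
Molecular formula: C6H6S

C6H6S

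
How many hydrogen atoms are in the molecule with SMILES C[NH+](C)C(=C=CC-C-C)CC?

20

Hydrogens are implicit in SMILES; fill each atom to its normal valence:
  4 × C: 3 H each → 12
  3 × C: 2 H each → 6
  2 × C: no H
  1 × C: 1 H
  1 × N (charge +1): 1 H
  Total hydrogens = 20.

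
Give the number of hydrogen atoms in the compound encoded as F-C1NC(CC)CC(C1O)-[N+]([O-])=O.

13

Hydrogens are implicit in SMILES; fill each atom to its normal valence:
  4 × C: 1 H each → 4
  2 × C: 2 H each → 4
  1 × C: 3 H
  1 × F: no H
  1 × N: 1 H
  1 × N (charge +1): no H
  1 × O: 1 H
  1 × O: no H
  1 × O (charge -1): no H
  Total hydrogens = 13.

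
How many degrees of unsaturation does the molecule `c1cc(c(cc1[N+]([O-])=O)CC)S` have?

5

Molecular formula from the SMILES: C8H9NO2S.
DoU = (2C + 2 + N − H − X)/2 = (2·8 + 2 + 1 − 9 − 0)/2 = 10/2 = 5.
(Structurally: 1 ring(s) + 4 π bond(s) = 5.)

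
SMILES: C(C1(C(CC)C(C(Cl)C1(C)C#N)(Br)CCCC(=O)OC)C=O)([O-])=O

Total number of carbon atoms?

The symbol for carbon appears 16 times in the SMILES. (Cl is a single chlorine, not C + l.)

16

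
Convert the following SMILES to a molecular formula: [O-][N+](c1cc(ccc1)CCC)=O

Heavy atoms from the SMILES: 9 C, 1 N, 2 O.
Implicit hydrogens by atom environment:
  4 × C (aromatic): 1 H each → 4
  2 × C: 2 H each → 4
  2 × C (aromatic): no H
  1 × C: 3 H
  1 × N (charge +1): no H
  1 × O: no H
  1 × O (charge -1): no H
  Total hydrogens = 11.
Molecular formula: C9H11NO2

C9H11NO2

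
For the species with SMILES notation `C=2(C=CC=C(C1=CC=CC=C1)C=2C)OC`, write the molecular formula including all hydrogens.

C14H14O

Heavy atoms from the SMILES: 14 C, 1 O.
Implicit hydrogens by atom environment:
  8 × C (aromatic): 1 H each → 8
  4 × C (aromatic): no H
  2 × C: 3 H each → 6
  1 × O: no H
  Total hydrogens = 14.
Molecular formula: C14H14O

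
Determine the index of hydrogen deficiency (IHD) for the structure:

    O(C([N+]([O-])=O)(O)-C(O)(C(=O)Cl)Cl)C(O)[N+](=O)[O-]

Molecular formula from the SMILES: C4H4Cl2N2O9.
DoU = (2C + 2 + N − H − X)/2 = (2·4 + 2 + 2 − 4 − 2)/2 = 6/2 = 3.
(Structurally: 0 ring(s) + 3 π bond(s) = 3.)

3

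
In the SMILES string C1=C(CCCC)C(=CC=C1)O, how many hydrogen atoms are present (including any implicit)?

14

Hydrogens are implicit in SMILES; fill each atom to its normal valence:
  4 × C (aromatic): 1 H each → 4
  3 × C: 2 H each → 6
  2 × C (aromatic): no H
  1 × C: 3 H
  1 × O: 1 H
  Total hydrogens = 14.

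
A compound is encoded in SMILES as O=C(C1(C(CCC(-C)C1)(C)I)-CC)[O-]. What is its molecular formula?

Heavy atoms from the SMILES: 11 C, 1 I, 2 O.
Implicit hydrogens by atom environment:
  4 × C: 2 H each → 8
  3 × C: 3 H each → 9
  3 × C: no H
  1 × C: 1 H
  1 × I: no H
  1 × O: no H
  1 × O (charge -1): no H
  Total hydrogens = 18.
Net charge -1.
Molecular formula: C11H18IO2-

C11H18IO2-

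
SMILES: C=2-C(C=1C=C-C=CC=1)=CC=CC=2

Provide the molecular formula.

Heavy atoms from the SMILES: 12 C.
Implicit hydrogens by atom environment:
  10 × C (aromatic): 1 H each → 10
  2 × C (aromatic): no H
  Total hydrogens = 10.
Molecular formula: C12H10

C12H10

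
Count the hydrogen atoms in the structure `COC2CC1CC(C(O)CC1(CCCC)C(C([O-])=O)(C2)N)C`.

30

Hydrogens are implicit in SMILES; fill each atom to its normal valence:
  7 × C: 2 H each → 14
  4 × C: 1 H each → 4
  3 × C: 3 H each → 9
  3 × C: no H
  2 × O: no H
  1 × N: 2 H
  1 × O: 1 H
  1 × O (charge -1): no H
  Total hydrogens = 30.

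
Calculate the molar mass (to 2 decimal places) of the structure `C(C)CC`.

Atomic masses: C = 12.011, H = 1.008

Molecular formula: C4H10.
M = 4×12.011 + 10×1.008 = 58.12 g/mol.

58.12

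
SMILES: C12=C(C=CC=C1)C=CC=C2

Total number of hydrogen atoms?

Hydrogens are implicit in SMILES; fill each atom to its normal valence:
  8 × C (aromatic): 1 H each → 8
  2 × C (aromatic): no H
  Total hydrogens = 8.

8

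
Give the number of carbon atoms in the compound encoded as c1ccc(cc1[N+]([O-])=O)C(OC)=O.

The symbol for carbon appears 8 times in the SMILES. Lowercase c denotes aromatic carbon and counts toward C.

8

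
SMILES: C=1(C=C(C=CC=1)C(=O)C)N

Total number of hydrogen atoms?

9

Hydrogens are implicit in SMILES; fill each atom to its normal valence:
  4 × C (aromatic): 1 H each → 4
  2 × C (aromatic): no H
  1 × C: 3 H
  1 × C: no H
  1 × N: 2 H
  1 × O: no H
  Total hydrogens = 9.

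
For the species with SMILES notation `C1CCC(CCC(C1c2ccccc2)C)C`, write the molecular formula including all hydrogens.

Heavy atoms from the SMILES: 16 C.
Implicit hydrogens by atom environment:
  5 × C: 2 H each → 10
  5 × C (aromatic): 1 H each → 5
  3 × C: 1 H each → 3
  2 × C: 3 H each → 6
  1 × C (aromatic): no H
  Total hydrogens = 24.
Molecular formula: C16H24

C16H24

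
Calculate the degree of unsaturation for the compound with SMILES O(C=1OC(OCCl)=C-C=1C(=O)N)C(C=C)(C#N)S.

7

Molecular formula from the SMILES: C10H9ClN2O4S.
DoU = (2C + 2 + N − H − X)/2 = (2·10 + 2 + 2 − 9 − 1)/2 = 14/2 = 7.
(Structurally: 1 ring(s) + 6 π bond(s) = 7.)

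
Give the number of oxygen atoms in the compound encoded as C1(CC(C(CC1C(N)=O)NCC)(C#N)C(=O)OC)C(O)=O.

5

The symbol for oxygen appears 5 times in the SMILES.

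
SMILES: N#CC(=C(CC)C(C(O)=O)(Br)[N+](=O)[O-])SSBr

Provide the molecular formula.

Heavy atoms from the SMILES: 2 Br, 7 C, 2 N, 4 O, 2 S.
Implicit hydrogens by atom environment:
  5 × C: no H
  2 × Br: no H
  2 × O: no H
  2 × S: no H
  1 × C: 3 H
  1 × C: 2 H
  1 × N (charge +1): no H
  1 × N: no H
  1 × O: 1 H
  1 × O (charge -1): no H
  Total hydrogens = 6.
Molecular formula: C7H6Br2N2O4S2

C7H6Br2N2O4S2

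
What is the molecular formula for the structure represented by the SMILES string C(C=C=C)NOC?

C5H9NO

Heavy atoms from the SMILES: 5 C, 1 N, 1 O.
Implicit hydrogens by atom environment:
  2 × C: 2 H each → 4
  1 × C: 3 H
  1 × C: 1 H
  1 × C: no H
  1 × N: 1 H
  1 × O: no H
  Total hydrogens = 9.
Molecular formula: C5H9NO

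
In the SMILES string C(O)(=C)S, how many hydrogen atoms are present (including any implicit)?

Hydrogens are implicit in SMILES; fill each atom to its normal valence:
  1 × C: 2 H
  1 × C: no H
  1 × O: 1 H
  1 × S: 1 H
  Total hydrogens = 4.

4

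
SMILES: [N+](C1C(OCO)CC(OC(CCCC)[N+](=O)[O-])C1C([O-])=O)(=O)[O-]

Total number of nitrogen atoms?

The symbol for nitrogen appears 2 times in the SMILES.

2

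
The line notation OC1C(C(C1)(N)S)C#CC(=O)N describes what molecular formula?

C7H10N2O2S

Heavy atoms from the SMILES: 7 C, 2 N, 2 O, 1 S.
Implicit hydrogens by atom environment:
  4 × C: no H
  2 × C: 1 H each → 2
  2 × N: 2 H each → 4
  1 × C: 2 H
  1 × O: 1 H
  1 × O: no H
  1 × S: 1 H
  Total hydrogens = 10.
Molecular formula: C7H10N2O2S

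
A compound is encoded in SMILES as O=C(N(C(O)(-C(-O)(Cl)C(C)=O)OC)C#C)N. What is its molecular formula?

C8H11ClN2O5

Heavy atoms from the SMILES: 8 C, 1 Cl, 2 N, 5 O.
Implicit hydrogens by atom environment:
  5 × C: no H
  3 × O: no H
  2 × C: 3 H each → 6
  2 × O: 1 H each → 2
  1 × C: 1 H
  1 × Cl: no H
  1 × N: 2 H
  1 × N: no H
  Total hydrogens = 11.
Molecular formula: C8H11ClN2O5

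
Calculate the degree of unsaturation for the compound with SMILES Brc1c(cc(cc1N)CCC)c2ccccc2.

8

Molecular formula from the SMILES: C15H16BrN.
DoU = (2C + 2 + N − H − X)/2 = (2·15 + 2 + 1 − 16 − 1)/2 = 16/2 = 8.
(Structurally: 2 ring(s) + 6 π bond(s) = 8.)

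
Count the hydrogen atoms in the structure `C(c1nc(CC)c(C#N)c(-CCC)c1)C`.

18

Hydrogens are implicit in SMILES; fill each atom to its normal valence:
  4 × C: 2 H each → 8
  4 × C (aromatic): no H
  3 × C: 3 H each → 9
  1 × C (aromatic): 1 H
  1 × C: no H
  1 × N (aromatic): no H
  1 × N: no H
  Total hydrogens = 18.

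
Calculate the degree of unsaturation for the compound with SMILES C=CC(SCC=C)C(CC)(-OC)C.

2

Molecular formula from the SMILES: C11H20OS.
DoU = (2C + 2 + N − H − X)/2 = (2·11 + 2 + 0 − 20 − 0)/2 = 4/2 = 2.
(Structurally: 0 ring(s) + 2 π bond(s) = 2.)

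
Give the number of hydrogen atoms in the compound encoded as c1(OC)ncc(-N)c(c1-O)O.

Hydrogens are implicit in SMILES; fill each atom to its normal valence:
  4 × C (aromatic): no H
  2 × O: 1 H each → 2
  1 × C: 3 H
  1 × C (aromatic): 1 H
  1 × N: 2 H
  1 × N (aromatic): no H
  1 × O: no H
  Total hydrogens = 8.

8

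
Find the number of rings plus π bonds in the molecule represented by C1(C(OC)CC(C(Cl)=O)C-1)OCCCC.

Molecular formula from the SMILES: C11H19ClO3.
DoU = (2C + 2 + N − H − X)/2 = (2·11 + 2 + 0 − 19 − 1)/2 = 4/2 = 2.
(Structurally: 1 ring(s) + 1 π bond(s) = 2.)

2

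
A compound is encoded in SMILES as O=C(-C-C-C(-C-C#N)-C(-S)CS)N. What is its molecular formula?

Heavy atoms from the SMILES: 8 C, 2 N, 1 O, 2 S.
Implicit hydrogens by atom environment:
  4 × C: 2 H each → 8
  2 × C: 1 H each → 2
  2 × C: no H
  2 × S: 1 H each → 2
  1 × N: 2 H
  1 × N: no H
  1 × O: no H
  Total hydrogens = 14.
Molecular formula: C8H14N2OS2

C8H14N2OS2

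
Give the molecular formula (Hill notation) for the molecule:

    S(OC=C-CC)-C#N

Heavy atoms from the SMILES: 5 C, 1 N, 1 O, 1 S.
Implicit hydrogens by atom environment:
  2 × C: 1 H each → 2
  1 × C: 3 H
  1 × C: 2 H
  1 × C: no H
  1 × N: no H
  1 × O: no H
  1 × S: no H
  Total hydrogens = 7.
Molecular formula: C5H7NOS

C5H7NOS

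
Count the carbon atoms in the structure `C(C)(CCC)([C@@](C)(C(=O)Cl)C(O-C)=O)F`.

10

The symbol for carbon appears 10 times in the SMILES. (Cl is a single chlorine, not C + l.)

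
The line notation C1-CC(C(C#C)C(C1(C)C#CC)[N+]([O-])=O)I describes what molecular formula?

Heavy atoms from the SMILES: 12 C, 1 I, 1 N, 2 O.
Implicit hydrogens by atom environment:
  4 × C: 1 H each → 4
  4 × C: no H
  2 × C: 3 H each → 6
  2 × C: 2 H each → 4
  1 × I: no H
  1 × N (charge +1): no H
  1 × O: no H
  1 × O (charge -1): no H
  Total hydrogens = 14.
Molecular formula: C12H14INO2

C12H14INO2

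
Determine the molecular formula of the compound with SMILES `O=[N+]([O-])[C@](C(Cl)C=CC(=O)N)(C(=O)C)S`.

C7H9ClN2O4S

Heavy atoms from the SMILES: 7 C, 1 Cl, 2 N, 4 O, 1 S.
Implicit hydrogens by atom environment:
  3 × C: 1 H each → 3
  3 × C: no H
  3 × O: no H
  1 × C: 3 H
  1 × Cl: no H
  1 × N: 2 H
  1 × N (charge +1): no H
  1 × O (charge -1): no H
  1 × S: 1 H
  Total hydrogens = 9.
Molecular formula: C7H9ClN2O4S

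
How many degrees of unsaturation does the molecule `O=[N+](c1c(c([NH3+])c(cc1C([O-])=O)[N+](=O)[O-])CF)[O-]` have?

7

Molecular formula from the SMILES: C8H6FN3O6.
DoU = (2C + 2 + N − H − X)/2 = (2·8 + 2 + 3 − 6 − 1)/2 = 14/2 = 7.
(Structurally: 1 ring(s) + 6 π bond(s) = 7.)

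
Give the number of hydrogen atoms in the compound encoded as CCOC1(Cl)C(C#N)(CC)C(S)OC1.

Hydrogens are implicit in SMILES; fill each atom to its normal valence:
  3 × C: 2 H each → 6
  3 × C: no H
  2 × C: 3 H each → 6
  2 × O: no H
  1 × C: 1 H
  1 × Cl: no H
  1 × N: no H
  1 × S: 1 H
  Total hydrogens = 14.

14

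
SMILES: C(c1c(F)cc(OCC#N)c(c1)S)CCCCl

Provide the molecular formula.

C12H13ClFNOS

Heavy atoms from the SMILES: 12 C, 1 Cl, 1 F, 1 N, 1 O, 1 S.
Implicit hydrogens by atom environment:
  5 × C: 2 H each → 10
  4 × C (aromatic): no H
  2 × C (aromatic): 1 H each → 2
  1 × C: no H
  1 × Cl: no H
  1 × F: no H
  1 × N: no H
  1 × O: no H
  1 × S: 1 H
  Total hydrogens = 13.
Molecular formula: C12H13ClFNOS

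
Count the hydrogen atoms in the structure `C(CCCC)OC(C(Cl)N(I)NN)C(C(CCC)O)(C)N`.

Hydrogens are implicit in SMILES; fill each atom to its normal valence:
  6 × C: 2 H each → 12
  3 × C: 3 H each → 9
  3 × C: 1 H each → 3
  2 × N: 2 H each → 4
  1 × C: no H
  1 × Cl: no H
  1 × I: no H
  1 × N: 1 H
  1 × N: no H
  1 × O: 1 H
  1 × O: no H
  Total hydrogens = 30.

30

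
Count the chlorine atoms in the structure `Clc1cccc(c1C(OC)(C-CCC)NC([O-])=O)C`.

1

The symbol for chlorine appears 1 time in the SMILES.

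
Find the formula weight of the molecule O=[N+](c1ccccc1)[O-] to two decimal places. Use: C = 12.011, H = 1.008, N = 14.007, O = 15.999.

123.11

Molecular formula: C6H5NO2.
M = 6×12.011 + 5×1.008 + 1×14.007 + 2×15.999 = 123.11 g/mol.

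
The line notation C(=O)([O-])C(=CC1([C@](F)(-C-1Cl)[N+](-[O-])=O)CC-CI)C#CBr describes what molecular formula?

Heavy atoms from the SMILES: 1 Br, 11 C, 1 Cl, 1 F, 1 I, 1 N, 4 O.
Implicit hydrogens by atom environment:
  6 × C: no H
  3 × C: 2 H each → 6
  2 × C: 1 H each → 2
  2 × O: no H
  2 × O (charge -1): no H
  1 × Br: no H
  1 × Cl: no H
  1 × F: no H
  1 × I: no H
  1 × N (charge +1): no H
  Total hydrogens = 8.
Net charge -1.
Molecular formula: C11H8BrClFINO4-

C11H8BrClFINO4-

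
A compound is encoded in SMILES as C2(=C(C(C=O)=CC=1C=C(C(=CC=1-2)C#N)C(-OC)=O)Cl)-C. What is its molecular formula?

C15H10ClNO3

Heavy atoms from the SMILES: 15 C, 1 Cl, 1 N, 3 O.
Implicit hydrogens by atom environment:
  7 × C (aromatic): no H
  3 × C (aromatic): 1 H each → 3
  3 × O: no H
  2 × C: 3 H each → 6
  2 × C: no H
  1 × C: 1 H
  1 × Cl: no H
  1 × N: no H
  Total hydrogens = 10.
Molecular formula: C15H10ClNO3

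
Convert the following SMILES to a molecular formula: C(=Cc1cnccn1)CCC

C9H12N2

Heavy atoms from the SMILES: 9 C, 2 N.
Implicit hydrogens by atom environment:
  3 × C (aromatic): 1 H each → 3
  2 × C: 2 H each → 4
  2 × C: 1 H each → 2
  2 × N (aromatic): no H
  1 × C: 3 H
  1 × C (aromatic): no H
  Total hydrogens = 12.
Molecular formula: C9H12N2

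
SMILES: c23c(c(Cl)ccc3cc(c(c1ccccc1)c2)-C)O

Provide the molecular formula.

Heavy atoms from the SMILES: 17 C, 1 Cl, 1 O.
Implicit hydrogens by atom environment:
  9 × C (aromatic): 1 H each → 9
  7 × C (aromatic): no H
  1 × C: 3 H
  1 × Cl: no H
  1 × O: 1 H
  Total hydrogens = 13.
Molecular formula: C17H13ClO

C17H13ClO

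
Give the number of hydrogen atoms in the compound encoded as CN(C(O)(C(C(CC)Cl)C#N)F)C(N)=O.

Hydrogens are implicit in SMILES; fill each atom to its normal valence:
  3 × C: no H
  2 × C: 3 H each → 6
  2 × C: 1 H each → 2
  2 × N: no H
  1 × C: 2 H
  1 × Cl: no H
  1 × F: no H
  1 × N: 2 H
  1 × O: 1 H
  1 × O: no H
  Total hydrogens = 13.

13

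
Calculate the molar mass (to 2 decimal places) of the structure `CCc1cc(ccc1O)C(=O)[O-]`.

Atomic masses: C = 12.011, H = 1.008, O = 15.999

Molecular formula: C9H9O3-.
M = 9×12.011 + 9×1.008 + 3×15.999 = 165.17 g/mol.

165.17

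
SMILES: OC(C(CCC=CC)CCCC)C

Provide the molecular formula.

Heavy atoms from the SMILES: 12 C, 1 O.
Implicit hydrogens by atom environment:
  5 × C: 2 H each → 10
  4 × C: 1 H each → 4
  3 × C: 3 H each → 9
  1 × O: 1 H
  Total hydrogens = 24.
Molecular formula: C12H24O

C12H24O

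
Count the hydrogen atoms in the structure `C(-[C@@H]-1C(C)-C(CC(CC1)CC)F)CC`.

Hydrogens are implicit in SMILES; fill each atom to its normal valence:
  6 × C: 2 H each → 12
  4 × C: 1 H each → 4
  3 × C: 3 H each → 9
  1 × F: no H
  Total hydrogens = 25.

25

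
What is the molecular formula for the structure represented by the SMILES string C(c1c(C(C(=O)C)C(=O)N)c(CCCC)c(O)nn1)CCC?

C16H25N3O3

Heavy atoms from the SMILES: 16 C, 3 N, 3 O.
Implicit hydrogens by atom environment:
  6 × C: 2 H each → 12
  4 × C (aromatic): no H
  3 × C: 3 H each → 9
  2 × C: no H
  2 × N (aromatic): no H
  2 × O: no H
  1 × C: 1 H
  1 × N: 2 H
  1 × O: 1 H
  Total hydrogens = 25.
Molecular formula: C16H25N3O3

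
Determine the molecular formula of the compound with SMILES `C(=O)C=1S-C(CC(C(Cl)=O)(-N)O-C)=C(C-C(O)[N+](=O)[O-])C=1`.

C11H13ClN2O6S

Heavy atoms from the SMILES: 11 C, 1 Cl, 2 N, 6 O, 1 S.
Implicit hydrogens by atom environment:
  4 × O: no H
  3 × C (aromatic): no H
  2 × C: 2 H each → 4
  2 × C: 1 H each → 2
  2 × C: no H
  1 × C: 3 H
  1 × C (aromatic): 1 H
  1 × Cl: no H
  1 × N: 2 H
  1 × N (charge +1): no H
  1 × O: 1 H
  1 × O (charge -1): no H
  1 × S (aromatic): no H
  Total hydrogens = 13.
Molecular formula: C11H13ClN2O6S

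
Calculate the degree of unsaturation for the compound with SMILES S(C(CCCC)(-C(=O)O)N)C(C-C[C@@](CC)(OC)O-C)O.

1

Molecular formula from the SMILES: C14H29NO5S.
DoU = (2C + 2 + N − H − X)/2 = (2·14 + 2 + 1 − 29 − 0)/2 = 2/2 = 1.
(Structurally: 0 ring(s) + 1 π bond(s) = 1.)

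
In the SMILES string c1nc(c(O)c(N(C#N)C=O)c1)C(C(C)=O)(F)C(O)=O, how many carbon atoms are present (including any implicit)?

The symbol for carbon appears 11 times in the SMILES. Lowercase c denotes aromatic carbon and counts toward C.

11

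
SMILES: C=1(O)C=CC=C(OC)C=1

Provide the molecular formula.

C7H8O2

Heavy atoms from the SMILES: 7 C, 2 O.
Implicit hydrogens by atom environment:
  4 × C (aromatic): 1 H each → 4
  2 × C (aromatic): no H
  1 × C: 3 H
  1 × O: 1 H
  1 × O: no H
  Total hydrogens = 8.
Molecular formula: C7H8O2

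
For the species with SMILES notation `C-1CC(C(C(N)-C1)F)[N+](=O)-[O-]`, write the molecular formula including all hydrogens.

C6H11FN2O2

Heavy atoms from the SMILES: 6 C, 1 F, 2 N, 2 O.
Implicit hydrogens by atom environment:
  3 × C: 2 H each → 6
  3 × C: 1 H each → 3
  1 × F: no H
  1 × N: 2 H
  1 × N (charge +1): no H
  1 × O: no H
  1 × O (charge -1): no H
  Total hydrogens = 11.
Molecular formula: C6H11FN2O2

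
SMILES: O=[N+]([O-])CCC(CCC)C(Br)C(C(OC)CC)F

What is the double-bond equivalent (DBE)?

1

Molecular formula from the SMILES: C12H23BrFNO3.
DoU = (2C + 2 + N − H − X)/2 = (2·12 + 2 + 1 − 23 − 2)/2 = 2/2 = 1.
(Structurally: 0 ring(s) + 1 π bond(s) = 1.)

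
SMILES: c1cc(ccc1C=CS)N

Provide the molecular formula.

Heavy atoms from the SMILES: 8 C, 1 N, 1 S.
Implicit hydrogens by atom environment:
  4 × C (aromatic): 1 H each → 4
  2 × C: 1 H each → 2
  2 × C (aromatic): no H
  1 × N: 2 H
  1 × S: 1 H
  Total hydrogens = 9.
Molecular formula: C8H9NS

C8H9NS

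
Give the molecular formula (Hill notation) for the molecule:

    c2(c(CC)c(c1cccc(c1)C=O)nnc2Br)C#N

Heavy atoms from the SMILES: 1 Br, 14 C, 3 N, 1 O.
Implicit hydrogens by atom environment:
  6 × C (aromatic): no H
  4 × C (aromatic): 1 H each → 4
  2 × N (aromatic): no H
  1 × Br: no H
  1 × C: 3 H
  1 × C: 2 H
  1 × C: 1 H
  1 × C: no H
  1 × N: no H
  1 × O: no H
  Total hydrogens = 10.
Molecular formula: C14H10BrN3O

C14H10BrN3O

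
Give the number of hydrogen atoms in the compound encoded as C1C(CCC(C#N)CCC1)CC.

Hydrogens are implicit in SMILES; fill each atom to its normal valence:
  7 × C: 2 H each → 14
  2 × C: 1 H each → 2
  1 × C: 3 H
  1 × C: no H
  1 × N: no H
  Total hydrogens = 19.

19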